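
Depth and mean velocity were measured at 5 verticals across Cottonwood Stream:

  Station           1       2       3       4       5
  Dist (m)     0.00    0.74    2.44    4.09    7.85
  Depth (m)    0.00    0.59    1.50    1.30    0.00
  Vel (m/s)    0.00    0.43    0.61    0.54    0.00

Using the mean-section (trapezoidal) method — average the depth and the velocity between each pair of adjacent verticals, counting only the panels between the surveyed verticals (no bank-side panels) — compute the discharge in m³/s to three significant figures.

Panel 1-2: Δb = 0.74 m, d̄ = (0.00+0.59)/2 = 0.295, v̄ = (0.00+0.43)/2 = 0.215 → q = 0.74×0.295×0.215 = 0.04693 m³/s
Panel 2-3: Δb = 1.7 m, d̄ = (0.59+1.50)/2 = 1.045, v̄ = (0.43+0.61)/2 = 0.52 → q = 1.7×1.045×0.52 = 0.9238 m³/s
Panel 3-4: Δb = 1.65 m, d̄ = (1.50+1.30)/2 = 1.4, v̄ = (0.61+0.54)/2 = 0.575 → q = 1.65×1.4×0.575 = 1.328 m³/s
Panel 4-5: Δb = 3.76 m, d̄ = (1.30+0.00)/2 = 0.65, v̄ = (0.54+0.00)/2 = 0.27 → q = 3.76×0.65×0.27 = 0.6599 m³/s
Q = Σ q = 2.959 m³/s

2.96 m³/s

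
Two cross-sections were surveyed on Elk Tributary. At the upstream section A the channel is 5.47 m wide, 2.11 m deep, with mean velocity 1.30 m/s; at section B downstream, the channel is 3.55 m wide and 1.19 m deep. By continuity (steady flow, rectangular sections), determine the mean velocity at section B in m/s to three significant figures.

Q = A₁V₁ = (5.47×2.11) × 1.30 = 15.00 m³/s
A₂ = 3.55 × 1.19 = 4.225 m²
V₂ = Q/A₂ = 15.00/4.225 = 3.552 m/s

3.55 m/s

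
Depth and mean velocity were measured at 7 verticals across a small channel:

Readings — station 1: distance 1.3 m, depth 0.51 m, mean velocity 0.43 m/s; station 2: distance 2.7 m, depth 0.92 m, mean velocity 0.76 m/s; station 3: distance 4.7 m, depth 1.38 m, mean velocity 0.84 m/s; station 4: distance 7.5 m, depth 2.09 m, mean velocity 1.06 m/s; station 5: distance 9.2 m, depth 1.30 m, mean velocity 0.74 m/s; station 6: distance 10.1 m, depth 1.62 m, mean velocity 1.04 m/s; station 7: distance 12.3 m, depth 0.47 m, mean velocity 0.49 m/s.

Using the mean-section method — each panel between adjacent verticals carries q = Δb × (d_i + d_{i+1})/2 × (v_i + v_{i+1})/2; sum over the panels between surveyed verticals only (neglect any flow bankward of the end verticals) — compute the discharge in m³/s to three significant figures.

12.6 m³/s

Panel 1-2: Δb = 1.4 m, d̄ = (0.51+0.92)/2 = 0.715, v̄ = (0.43+0.76)/2 = 0.595 → q = 1.4×0.715×0.595 = 0.5956 m³/s
Panel 2-3: Δb = 2 m, d̄ = (0.92+1.38)/2 = 1.15, v̄ = (0.76+0.84)/2 = 0.8 → q = 2×1.15×0.8 = 1.840 m³/s
Panel 3-4: Δb = 2.8 m, d̄ = (1.38+2.09)/2 = 1.735, v̄ = (0.84+1.06)/2 = 0.95 → q = 2.8×1.735×0.95 = 4.615 m³/s
Panel 4-5: Δb = 1.7 m, d̄ = (2.09+1.30)/2 = 1.695, v̄ = (1.06+0.74)/2 = 0.9 → q = 1.7×1.695×0.9 = 2.593 m³/s
Panel 5-6: Δb = 0.9 m, d̄ = (1.30+1.62)/2 = 1.46, v̄ = (0.74+1.04)/2 = 0.89 → q = 0.9×1.46×0.89 = 1.169 m³/s
Panel 6-7: Δb = 2.2 m, d̄ = (1.62+0.47)/2 = 1.045, v̄ = (1.04+0.49)/2 = 0.765 → q = 2.2×1.045×0.765 = 1.759 m³/s
Q = Σ q = 12.57 m³/s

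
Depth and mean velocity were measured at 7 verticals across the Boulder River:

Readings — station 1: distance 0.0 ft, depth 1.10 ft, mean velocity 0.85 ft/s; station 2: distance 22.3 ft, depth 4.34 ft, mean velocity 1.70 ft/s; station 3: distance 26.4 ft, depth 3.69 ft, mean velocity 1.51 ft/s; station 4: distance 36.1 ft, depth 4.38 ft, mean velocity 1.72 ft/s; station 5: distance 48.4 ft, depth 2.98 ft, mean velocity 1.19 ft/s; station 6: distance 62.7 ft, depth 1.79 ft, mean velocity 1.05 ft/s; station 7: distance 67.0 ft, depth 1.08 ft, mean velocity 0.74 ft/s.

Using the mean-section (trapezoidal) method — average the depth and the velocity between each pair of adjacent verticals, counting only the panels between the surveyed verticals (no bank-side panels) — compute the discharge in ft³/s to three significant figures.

277 ft³/s

Panel 1-2: Δb = 22.3 ft, d̄ = (1.10+4.34)/2 = 2.72, v̄ = (0.85+1.70)/2 = 1.275 → q = 22.3×2.72×1.275 = 77.34 ft³/s
Panel 2-3: Δb = 4.1 ft, d̄ = (4.34+3.69)/2 = 4.015, v̄ = (1.70+1.51)/2 = 1.605 → q = 4.1×4.015×1.605 = 26.42 ft³/s
Panel 3-4: Δb = 9.7 ft, d̄ = (3.69+4.38)/2 = 4.035, v̄ = (1.51+1.72)/2 = 1.615 → q = 9.7×4.035×1.615 = 63.21 ft³/s
Panel 4-5: Δb = 12.3 ft, d̄ = (4.38+2.98)/2 = 3.68, v̄ = (1.72+1.19)/2 = 1.455 → q = 12.3×3.68×1.455 = 65.86 ft³/s
Panel 5-6: Δb = 14.3 ft, d̄ = (2.98+1.79)/2 = 2.385, v̄ = (1.19+1.05)/2 = 1.12 → q = 14.3×2.385×1.12 = 38.20 ft³/s
Panel 6-7: Δb = 4.3 ft, d̄ = (1.79+1.08)/2 = 1.435, v̄ = (1.05+0.74)/2 = 0.895 → q = 4.3×1.435×0.895 = 5.523 ft³/s
Q = Σ q = 276.5 ft³/s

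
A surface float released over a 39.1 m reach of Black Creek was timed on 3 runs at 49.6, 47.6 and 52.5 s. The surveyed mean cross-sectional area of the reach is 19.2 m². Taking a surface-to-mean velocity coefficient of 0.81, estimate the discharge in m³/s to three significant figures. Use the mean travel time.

12.2 m³/s

t̄ = (49.6 + 47.6 + 52.5) / 3 = 49.9 s
v_surface = L / t̄ = 39.1 / 49.9 = 0.7836 m/s
v_mean = 0.81 × 0.7836 = 0.6347 m/s
Q = A × v_mean = 19.2 × 0.6347 = 12.19 m³/s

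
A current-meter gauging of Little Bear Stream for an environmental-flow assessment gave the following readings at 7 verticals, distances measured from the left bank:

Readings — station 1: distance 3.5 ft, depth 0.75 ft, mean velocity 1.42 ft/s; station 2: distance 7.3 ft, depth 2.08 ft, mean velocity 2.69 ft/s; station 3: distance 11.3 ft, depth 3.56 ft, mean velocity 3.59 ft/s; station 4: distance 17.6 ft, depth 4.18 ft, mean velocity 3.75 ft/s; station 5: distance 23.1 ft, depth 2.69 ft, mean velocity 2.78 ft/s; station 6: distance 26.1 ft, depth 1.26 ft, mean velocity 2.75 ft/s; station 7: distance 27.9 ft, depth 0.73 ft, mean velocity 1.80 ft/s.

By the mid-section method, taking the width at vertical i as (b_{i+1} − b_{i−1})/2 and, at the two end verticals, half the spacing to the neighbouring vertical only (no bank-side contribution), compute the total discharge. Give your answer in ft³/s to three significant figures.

223 ft³/s

w_1 = (7.3 − 3.5)/2 = 1.9 ft; q_1 = 1.42 × 0.75 × 1.9 = 2.024 ft³/s
w_2 = (11.3 − 3.5)/2 = 3.9 ft; q_2 = 2.69 × 2.08 × 3.9 = 21.82 ft³/s
w_3 = (17.6 − 7.3)/2 = 5.15 ft; q_3 = 3.59 × 3.56 × 5.15 = 65.82 ft³/s
w_4 = (23.1 − 11.3)/2 = 5.9 ft; q_4 = 3.75 × 4.18 × 5.9 = 92.48 ft³/s
w_5 = (26.1 − 17.6)/2 = 4.25 ft; q_5 = 2.78 × 2.69 × 4.25 = 31.78 ft³/s
w_6 = (27.9 − 23.1)/2 = 2.4 ft; q_6 = 2.75 × 1.26 × 2.4 = 8.316 ft³/s
w_7 = (27.9 − 26.1)/2 = 0.9 ft; q_7 = 1.80 × 0.73 × 0.9 = 1.183 ft³/s
Q = Σ qᵢ = 223.4 ft³/s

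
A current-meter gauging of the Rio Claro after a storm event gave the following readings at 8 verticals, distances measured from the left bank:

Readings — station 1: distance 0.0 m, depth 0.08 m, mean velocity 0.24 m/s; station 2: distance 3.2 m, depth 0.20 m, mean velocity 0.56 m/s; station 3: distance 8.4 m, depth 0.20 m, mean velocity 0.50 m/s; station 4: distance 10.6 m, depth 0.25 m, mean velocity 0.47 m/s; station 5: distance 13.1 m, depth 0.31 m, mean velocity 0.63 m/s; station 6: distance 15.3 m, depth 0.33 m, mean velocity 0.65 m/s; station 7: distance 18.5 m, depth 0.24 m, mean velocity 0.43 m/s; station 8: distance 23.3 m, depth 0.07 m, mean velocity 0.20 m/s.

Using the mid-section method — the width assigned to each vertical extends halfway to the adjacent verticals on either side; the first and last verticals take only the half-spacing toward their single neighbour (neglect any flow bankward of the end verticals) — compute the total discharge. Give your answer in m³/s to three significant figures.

2.63 m³/s

w_1 = (3.2 − 0.0)/2 = 1.6 m; q_1 = 0.24 × 0.08 × 1.6 = 0.03072 m³/s
w_2 = (8.4 − 0.0)/2 = 4.2 m; q_2 = 0.56 × 0.20 × 4.2 = 0.4704 m³/s
w_3 = (10.6 − 3.2)/2 = 3.7 m; q_3 = 0.50 × 0.20 × 3.7 = 0.3700 m³/s
w_4 = (13.1 − 8.4)/2 = 2.35 m; q_4 = 0.47 × 0.25 × 2.35 = 0.2761 m³/s
w_5 = (15.3 − 10.6)/2 = 2.35 m; q_5 = 0.63 × 0.31 × 2.35 = 0.4590 m³/s
w_6 = (18.5 − 13.1)/2 = 2.7 m; q_6 = 0.65 × 0.33 × 2.7 = 0.5792 m³/s
w_7 = (23.3 − 15.3)/2 = 4 m; q_7 = 0.43 × 0.24 × 4 = 0.4128 m³/s
w_8 = (23.3 − 18.5)/2 = 2.4 m; q_8 = 0.20 × 0.07 × 2.4 = 0.03360 m³/s
Q = Σ qᵢ = 2.632 m³/s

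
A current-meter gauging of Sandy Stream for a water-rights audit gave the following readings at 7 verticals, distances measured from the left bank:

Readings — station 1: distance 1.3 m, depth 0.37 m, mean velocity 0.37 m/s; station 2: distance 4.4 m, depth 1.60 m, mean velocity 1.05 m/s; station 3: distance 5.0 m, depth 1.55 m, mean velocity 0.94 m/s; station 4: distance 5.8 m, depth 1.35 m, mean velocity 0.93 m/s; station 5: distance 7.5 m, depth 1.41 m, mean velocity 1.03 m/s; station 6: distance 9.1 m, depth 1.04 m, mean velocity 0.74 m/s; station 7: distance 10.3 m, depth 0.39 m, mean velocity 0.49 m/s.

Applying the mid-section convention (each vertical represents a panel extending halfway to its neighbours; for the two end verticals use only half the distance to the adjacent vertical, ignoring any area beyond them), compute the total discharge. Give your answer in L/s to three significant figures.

9500 L/s

w_1 = (4.4 − 1.3)/2 = 1.55 m; q_1 = 0.37 × 0.37 × 1.55 = 0.2122 m³/s
w_2 = (5.0 − 1.3)/2 = 1.85 m; q_2 = 1.05 × 1.60 × 1.85 = 3.108 m³/s
w_3 = (5.8 − 4.4)/2 = 0.7 m; q_3 = 0.94 × 1.55 × 0.7 = 1.020 m³/s
w_4 = (7.5 − 5.0)/2 = 1.25 m; q_4 = 0.93 × 1.35 × 1.25 = 1.569 m³/s
w_5 = (9.1 − 5.8)/2 = 1.65 m; q_5 = 1.03 × 1.41 × 1.65 = 2.396 m³/s
w_6 = (10.3 − 7.5)/2 = 1.4 m; q_6 = 0.74 × 1.04 × 1.4 = 1.077 m³/s
w_7 = (10.3 − 9.1)/2 = 0.6 m; q_7 = 0.49 × 0.39 × 0.6 = 0.1147 m³/s
Q = Σ qᵢ = 9.498 m³/s
= 9.498 × 1000 = 9498 L/s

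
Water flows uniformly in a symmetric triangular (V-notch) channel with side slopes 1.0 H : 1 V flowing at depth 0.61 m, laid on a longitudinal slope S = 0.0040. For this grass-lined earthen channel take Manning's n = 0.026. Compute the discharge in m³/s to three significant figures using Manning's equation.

0.326 m³/s

A = z·y² = 1.0×0.61² = 0.3721 m²
P = 2y√(1+z²) = 2×0.61×√(1+1.0²) = 1.725 m
R = A/P = 0.3721/1.725 = 0.2157 m
Q = (1/n)·A·R^(2/3)·S^(1/2) = (1/0.026) × 0.3721 × 0.2157^(2/3) × 0.0040^(1/2) = 0.3255 m³/s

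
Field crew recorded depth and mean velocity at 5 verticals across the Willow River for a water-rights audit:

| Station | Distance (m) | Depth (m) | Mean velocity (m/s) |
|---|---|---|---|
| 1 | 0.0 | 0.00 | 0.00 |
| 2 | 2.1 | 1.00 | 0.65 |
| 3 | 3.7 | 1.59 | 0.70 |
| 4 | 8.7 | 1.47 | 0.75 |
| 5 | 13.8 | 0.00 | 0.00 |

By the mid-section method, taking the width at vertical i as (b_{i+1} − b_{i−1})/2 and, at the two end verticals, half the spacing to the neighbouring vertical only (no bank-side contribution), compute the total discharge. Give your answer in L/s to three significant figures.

10400 L/s

w_2 = (3.7 − 0.0)/2 = 1.85 m; q_2 = 0.65 × 1.00 × 1.85 = 1.203 m³/s
w_3 = (8.7 − 2.1)/2 = 3.3 m; q_3 = 0.70 × 1.59 × 3.3 = 3.673 m³/s
w_4 = (13.8 − 3.7)/2 = 5.05 m; q_4 = 0.75 × 1.47 × 5.05 = 5.568 m³/s
Stations 1, 5 contribute zero (depth or velocity is 0).
Q = Σ qᵢ = 10.44 m³/s
= 10.44 × 1000 = 10440 L/s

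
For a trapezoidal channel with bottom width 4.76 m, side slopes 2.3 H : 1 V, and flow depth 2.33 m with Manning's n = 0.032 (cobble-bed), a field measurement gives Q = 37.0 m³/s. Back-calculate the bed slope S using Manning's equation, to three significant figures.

A = (b + z·y)·y = (4.76 + 2.3×2.33)×2.33 = 23.58 m²
P = b + 2y√(1+z²) = 4.76 + 2×2.33×√(1+2.3²) = 16.45 m
R = A/P = 23.58/16.45 = 1.434 m
S = (Q·n / (1·A·R^(2/3)))² = (37.0×0.032 / (1×23.58×1.271))² = 0.001560

0.00156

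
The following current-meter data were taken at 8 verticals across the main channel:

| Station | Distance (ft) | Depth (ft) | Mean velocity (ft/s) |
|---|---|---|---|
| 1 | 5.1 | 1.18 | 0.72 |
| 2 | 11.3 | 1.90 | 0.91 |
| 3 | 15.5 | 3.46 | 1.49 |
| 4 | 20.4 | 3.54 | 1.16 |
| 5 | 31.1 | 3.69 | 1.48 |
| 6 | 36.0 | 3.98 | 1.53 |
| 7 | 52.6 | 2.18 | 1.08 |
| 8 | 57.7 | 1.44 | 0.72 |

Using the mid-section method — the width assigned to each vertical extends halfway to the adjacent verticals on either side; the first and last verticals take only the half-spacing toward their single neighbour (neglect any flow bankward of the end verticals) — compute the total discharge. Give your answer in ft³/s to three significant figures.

w_1 = (11.3 − 5.1)/2 = 3.1 ft; q_1 = 0.72 × 1.18 × 3.1 = 2.634 ft³/s
w_2 = (15.5 − 5.1)/2 = 5.2 ft; q_2 = 0.91 × 1.90 × 5.2 = 8.991 ft³/s
w_3 = (20.4 − 11.3)/2 = 4.55 ft; q_3 = 1.49 × 3.46 × 4.55 = 23.46 ft³/s
w_4 = (31.1 − 15.5)/2 = 7.8 ft; q_4 = 1.16 × 3.54 × 7.8 = 32.03 ft³/s
w_5 = (36.0 − 20.4)/2 = 7.8 ft; q_5 = 1.48 × 3.69 × 7.8 = 42.60 ft³/s
w_6 = (52.6 − 31.1)/2 = 10.75 ft; q_6 = 1.53 × 3.98 × 10.75 = 65.46 ft³/s
w_7 = (57.7 − 36.0)/2 = 10.85 ft; q_7 = 1.08 × 2.18 × 10.85 = 25.55 ft³/s
w_8 = (57.7 − 52.6)/2 = 2.55 ft; q_8 = 0.72 × 1.44 × 2.55 = 2.644 ft³/s
Q = Σ qᵢ = 203.4 ft³/s

203 ft³/s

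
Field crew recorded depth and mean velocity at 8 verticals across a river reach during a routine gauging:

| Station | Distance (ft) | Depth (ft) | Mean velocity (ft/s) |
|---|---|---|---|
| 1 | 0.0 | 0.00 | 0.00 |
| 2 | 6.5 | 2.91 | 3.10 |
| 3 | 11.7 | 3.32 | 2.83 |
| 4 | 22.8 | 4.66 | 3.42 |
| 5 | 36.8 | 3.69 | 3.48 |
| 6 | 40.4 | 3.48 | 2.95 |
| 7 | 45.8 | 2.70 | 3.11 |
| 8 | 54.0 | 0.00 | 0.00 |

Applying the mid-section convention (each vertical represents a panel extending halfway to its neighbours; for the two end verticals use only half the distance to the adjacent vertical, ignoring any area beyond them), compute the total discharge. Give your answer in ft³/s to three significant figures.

546 ft³/s

w_2 = (11.7 − 0.0)/2 = 5.85 ft; q_2 = 3.10 × 2.91 × 5.85 = 52.77 ft³/s
w_3 = (22.8 − 6.5)/2 = 8.15 ft; q_3 = 2.83 × 3.32 × 8.15 = 76.57 ft³/s
w_4 = (36.8 − 11.7)/2 = 12.55 ft; q_4 = 3.42 × 4.66 × 12.55 = 200.0 ft³/s
w_5 = (40.4 − 22.8)/2 = 8.8 ft; q_5 = 3.48 × 3.69 × 8.8 = 113.0 ft³/s
w_6 = (45.8 − 36.8)/2 = 4.5 ft; q_6 = 2.95 × 3.48 × 4.5 = 46.20 ft³/s
w_7 = (54.0 − 40.4)/2 = 6.8 ft; q_7 = 3.11 × 2.70 × 6.8 = 57.10 ft³/s
Stations 1, 8 contribute zero (depth or velocity is 0).
Q = Σ qᵢ = 545.7 ft³/s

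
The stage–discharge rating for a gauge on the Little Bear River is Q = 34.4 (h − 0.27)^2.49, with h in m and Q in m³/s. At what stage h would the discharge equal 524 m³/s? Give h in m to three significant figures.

h − h₀ = (Q/C)^(1/b) = (524/34.4)^(1/2.49) = 2.985 m
h = 0.27 + 2.985 = 3.255 m

3.26 m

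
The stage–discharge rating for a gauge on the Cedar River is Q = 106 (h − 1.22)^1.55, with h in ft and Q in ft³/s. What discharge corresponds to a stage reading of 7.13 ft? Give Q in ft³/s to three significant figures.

1660 ft³/s

Q = 106 × (7.13 − 1.22)^1.55 = 106 × 5.91^1.55 = 1664 ft³/s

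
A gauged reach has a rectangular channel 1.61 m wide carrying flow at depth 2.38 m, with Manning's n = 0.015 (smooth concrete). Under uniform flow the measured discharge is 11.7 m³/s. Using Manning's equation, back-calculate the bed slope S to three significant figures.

0.00413

A = b·y = 1.61 × 2.38 = 3.832 m²
P = b + 2y = 1.61 + 2×2.38 = 6.370 m
R = A/P = 3.832/6.370 = 0.6015 m
S = (Q·n / (1·A·R^(2/3)))² = (11.7×0.015 / (1×3.832×0.7126))² = 0.004131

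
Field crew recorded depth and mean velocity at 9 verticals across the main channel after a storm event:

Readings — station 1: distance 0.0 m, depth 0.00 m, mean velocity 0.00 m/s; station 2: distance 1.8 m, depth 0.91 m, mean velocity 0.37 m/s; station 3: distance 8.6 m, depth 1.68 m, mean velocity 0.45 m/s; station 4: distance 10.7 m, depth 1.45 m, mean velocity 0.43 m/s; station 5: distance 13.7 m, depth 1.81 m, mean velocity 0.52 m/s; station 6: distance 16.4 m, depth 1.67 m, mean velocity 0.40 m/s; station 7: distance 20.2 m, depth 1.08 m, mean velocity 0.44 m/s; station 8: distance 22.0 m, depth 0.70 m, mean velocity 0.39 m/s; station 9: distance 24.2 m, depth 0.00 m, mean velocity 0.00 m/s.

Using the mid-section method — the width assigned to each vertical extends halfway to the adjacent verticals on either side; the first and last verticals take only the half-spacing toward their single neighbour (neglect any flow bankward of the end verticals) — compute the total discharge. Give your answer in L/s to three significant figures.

w_2 = (8.6 − 0.0)/2 = 4.3 m; q_2 = 0.37 × 0.91 × 4.3 = 1.448 m³/s
w_3 = (10.7 − 1.8)/2 = 4.45 m; q_3 = 0.45 × 1.68 × 4.45 = 3.364 m³/s
w_4 = (13.7 − 8.6)/2 = 2.55 m; q_4 = 0.43 × 1.45 × 2.55 = 1.590 m³/s
w_5 = (16.4 − 10.7)/2 = 2.85 m; q_5 = 0.52 × 1.81 × 2.85 = 2.682 m³/s
w_6 = (20.2 − 13.7)/2 = 3.25 m; q_6 = 0.40 × 1.67 × 3.25 = 2.171 m³/s
w_7 = (22.0 − 16.4)/2 = 2.8 m; q_7 = 0.44 × 1.08 × 2.8 = 1.331 m³/s
w_8 = (24.2 − 20.2)/2 = 2 m; q_8 = 0.39 × 0.70 × 2 = 0.5460 m³/s
Stations 1, 9 contribute zero (depth or velocity is 0).
Q = Σ qᵢ = 13.13 m³/s
= 13.13 × 1000 = 13130 L/s

13100 L/s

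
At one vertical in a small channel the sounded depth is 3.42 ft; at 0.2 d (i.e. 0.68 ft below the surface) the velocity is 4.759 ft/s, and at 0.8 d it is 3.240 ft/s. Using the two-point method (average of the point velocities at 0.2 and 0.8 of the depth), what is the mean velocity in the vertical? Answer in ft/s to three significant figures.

4.00 ft/s

v̄ = (4.759 + 3.240) / 2 = 4.000 ft/s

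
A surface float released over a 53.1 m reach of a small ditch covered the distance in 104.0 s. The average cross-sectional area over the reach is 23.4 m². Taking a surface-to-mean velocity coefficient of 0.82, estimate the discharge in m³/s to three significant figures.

9.80 m³/s

v_surface = L / t̄ = 53.1 / 104 = 0.5106 m/s
v_mean = 0.82 × 0.5106 = 0.4187 m/s
Q = A × v_mean = 23.4 × 0.4187 = 9.797 m³/s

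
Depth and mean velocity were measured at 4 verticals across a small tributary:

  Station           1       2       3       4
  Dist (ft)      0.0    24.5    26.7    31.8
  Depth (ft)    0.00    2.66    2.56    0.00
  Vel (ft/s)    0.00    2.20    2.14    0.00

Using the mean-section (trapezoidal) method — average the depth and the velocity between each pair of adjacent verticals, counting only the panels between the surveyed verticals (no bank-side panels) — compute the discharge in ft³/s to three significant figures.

Panel 1-2: Δb = 24.5 ft, d̄ = (0.00+2.66)/2 = 1.33, v̄ = (0.00+2.20)/2 = 1.1 → q = 24.5×1.33×1.1 = 35.84 ft³/s
Panel 2-3: Δb = 2.2 ft, d̄ = (2.66+2.56)/2 = 2.61, v̄ = (2.20+2.14)/2 = 2.17 → q = 2.2×2.61×2.17 = 12.46 ft³/s
Panel 3-4: Δb = 5.1 ft, d̄ = (2.56+0.00)/2 = 1.28, v̄ = (2.14+0.00)/2 = 1.07 → q = 5.1×1.28×1.07 = 6.985 ft³/s
Q = Σ q = 55.29 ft³/s

55.3 ft³/s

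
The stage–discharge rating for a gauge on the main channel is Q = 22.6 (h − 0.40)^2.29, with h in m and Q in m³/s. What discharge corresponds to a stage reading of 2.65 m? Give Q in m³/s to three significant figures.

Q = 22.6 × (2.65 − 0.40)^2.29 = 22.6 × 2.25^2.29 = 144.7 m³/s

145 m³/s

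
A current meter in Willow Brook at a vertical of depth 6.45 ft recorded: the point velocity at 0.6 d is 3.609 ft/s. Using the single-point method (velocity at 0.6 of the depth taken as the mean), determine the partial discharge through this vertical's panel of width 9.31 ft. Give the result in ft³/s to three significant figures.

v̄ = v₀.₆ = 3.609 ft/s
q = v̄ × d × w = 3.609 × 6.45 × 9.31 = 216.7 ft³/s

217 ft³/s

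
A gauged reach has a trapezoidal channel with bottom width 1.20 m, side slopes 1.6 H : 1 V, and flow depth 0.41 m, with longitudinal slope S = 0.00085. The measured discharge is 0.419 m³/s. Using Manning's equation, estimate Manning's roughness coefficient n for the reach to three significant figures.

A = (b + z·y)·y = (1.20 + 1.6×0.41)×0.41 = 0.7610 m²
P = b + 2y√(1+z²) = 1.20 + 2×0.41×√(1+1.6²) = 2.747 m
R = A/P = 0.7610/2.747 = 0.2770 m
n = (1/Q)·A·R^(2/3)·S^(1/2) = (1/0.419) × 0.7610 × 0.4249 × 0.02915 = 0.02250

0.0225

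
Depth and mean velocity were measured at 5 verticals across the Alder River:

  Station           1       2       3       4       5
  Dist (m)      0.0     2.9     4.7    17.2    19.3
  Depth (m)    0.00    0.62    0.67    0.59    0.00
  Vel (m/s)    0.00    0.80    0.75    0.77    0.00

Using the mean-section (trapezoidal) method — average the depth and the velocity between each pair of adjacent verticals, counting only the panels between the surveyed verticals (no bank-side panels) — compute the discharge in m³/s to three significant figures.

7.48 m³/s

Panel 1-2: Δb = 2.9 m, d̄ = (0.00+0.62)/2 = 0.31, v̄ = (0.00+0.80)/2 = 0.4 → q = 2.9×0.31×0.4 = 0.3596 m³/s
Panel 2-3: Δb = 1.8 m, d̄ = (0.62+0.67)/2 = 0.645, v̄ = (0.80+0.75)/2 = 0.775 → q = 1.8×0.645×0.775 = 0.8998 m³/s
Panel 3-4: Δb = 12.5 m, d̄ = (0.67+0.59)/2 = 0.63, v̄ = (0.75+0.77)/2 = 0.76 → q = 12.5×0.63×0.76 = 5.985 m³/s
Panel 4-5: Δb = 2.1 m, d̄ = (0.59+0.00)/2 = 0.295, v̄ = (0.77+0.00)/2 = 0.385 → q = 2.1×0.295×0.385 = 0.2385 m³/s
Q = Σ q = 7.483 m³/s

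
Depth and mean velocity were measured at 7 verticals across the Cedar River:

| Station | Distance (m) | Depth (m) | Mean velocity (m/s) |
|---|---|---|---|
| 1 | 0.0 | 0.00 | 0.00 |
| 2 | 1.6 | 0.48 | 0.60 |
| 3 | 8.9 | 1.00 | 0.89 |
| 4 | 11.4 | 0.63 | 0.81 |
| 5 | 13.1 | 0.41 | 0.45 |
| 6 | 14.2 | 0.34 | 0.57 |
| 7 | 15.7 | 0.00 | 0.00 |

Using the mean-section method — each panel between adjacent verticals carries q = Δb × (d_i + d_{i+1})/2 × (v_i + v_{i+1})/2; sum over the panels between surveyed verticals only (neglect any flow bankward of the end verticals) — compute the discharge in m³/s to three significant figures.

6.71 m³/s

Panel 1-2: Δb = 1.6 m, d̄ = (0.00+0.48)/2 = 0.24, v̄ = (0.00+0.60)/2 = 0.3 → q = 1.6×0.24×0.3 = 0.1152 m³/s
Panel 2-3: Δb = 7.3 m, d̄ = (0.48+1.00)/2 = 0.74, v̄ = (0.60+0.89)/2 = 0.745 → q = 7.3×0.74×0.745 = 4.024 m³/s
Panel 3-4: Δb = 2.5 m, d̄ = (1.00+0.63)/2 = 0.815, v̄ = (0.89+0.81)/2 = 0.85 → q = 2.5×0.815×0.85 = 1.732 m³/s
Panel 4-5: Δb = 1.7 m, d̄ = (0.63+0.41)/2 = 0.52, v̄ = (0.81+0.45)/2 = 0.63 → q = 1.7×0.52×0.63 = 0.5569 m³/s
Panel 5-6: Δb = 1.1 m, d̄ = (0.41+0.34)/2 = 0.375, v̄ = (0.45+0.57)/2 = 0.51 → q = 1.1×0.375×0.51 = 0.2104 m³/s
Panel 6-7: Δb = 1.5 m, d̄ = (0.34+0.00)/2 = 0.17, v̄ = (0.57+0.00)/2 = 0.285 → q = 1.5×0.17×0.285 = 0.07268 m³/s
Q = Σ q = 6.712 m³/s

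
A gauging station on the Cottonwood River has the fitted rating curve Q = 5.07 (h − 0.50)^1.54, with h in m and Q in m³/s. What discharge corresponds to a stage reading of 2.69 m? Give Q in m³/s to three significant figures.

Q = 5.07 × (2.69 − 0.50)^1.54 = 5.07 × 2.19^1.54 = 16.95 m³/s

17.0 m³/s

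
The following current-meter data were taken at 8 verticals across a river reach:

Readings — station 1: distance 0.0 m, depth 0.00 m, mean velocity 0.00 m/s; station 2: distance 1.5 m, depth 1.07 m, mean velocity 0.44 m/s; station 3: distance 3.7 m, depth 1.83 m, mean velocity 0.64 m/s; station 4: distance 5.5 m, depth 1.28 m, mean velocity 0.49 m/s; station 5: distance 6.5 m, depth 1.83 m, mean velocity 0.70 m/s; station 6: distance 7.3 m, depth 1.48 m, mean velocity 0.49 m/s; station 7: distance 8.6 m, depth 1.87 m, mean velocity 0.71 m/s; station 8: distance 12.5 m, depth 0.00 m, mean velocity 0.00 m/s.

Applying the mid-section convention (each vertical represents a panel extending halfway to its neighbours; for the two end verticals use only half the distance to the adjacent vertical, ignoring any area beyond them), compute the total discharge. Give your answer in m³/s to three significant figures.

w_2 = (3.7 − 0.0)/2 = 1.85 m; q_2 = 0.44 × 1.07 × 1.85 = 0.8710 m³/s
w_3 = (5.5 − 1.5)/2 = 2 m; q_3 = 0.64 × 1.83 × 2 = 2.342 m³/s
w_4 = (6.5 − 3.7)/2 = 1.4 m; q_4 = 0.49 × 1.28 × 1.4 = 0.8781 m³/s
w_5 = (7.3 − 5.5)/2 = 0.9 m; q_5 = 0.70 × 1.83 × 0.9 = 1.153 m³/s
w_6 = (8.6 − 6.5)/2 = 1.05 m; q_6 = 0.49 × 1.48 × 1.05 = 0.7615 m³/s
w_7 = (12.5 − 7.3)/2 = 2.6 m; q_7 = 0.71 × 1.87 × 2.6 = 3.452 m³/s
Stations 1, 8 contribute zero (depth or velocity is 0).
Q = Σ qᵢ = 9.458 m³/s

9.46 m³/s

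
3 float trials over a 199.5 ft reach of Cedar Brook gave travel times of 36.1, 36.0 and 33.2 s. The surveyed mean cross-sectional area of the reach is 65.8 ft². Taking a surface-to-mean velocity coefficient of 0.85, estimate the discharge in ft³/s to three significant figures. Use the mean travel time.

318 ft³/s

t̄ = (36.1 + 36.0 + 33.2) / 3 = 35.1 s
v_surface = L / t̄ = 199.5 / 35.1 = 5.684 ft/s
v_mean = 0.85 × 5.684 = 4.831 ft/s
Q = A × v_mean = 65.8 × 4.831 = 317.9 ft³/s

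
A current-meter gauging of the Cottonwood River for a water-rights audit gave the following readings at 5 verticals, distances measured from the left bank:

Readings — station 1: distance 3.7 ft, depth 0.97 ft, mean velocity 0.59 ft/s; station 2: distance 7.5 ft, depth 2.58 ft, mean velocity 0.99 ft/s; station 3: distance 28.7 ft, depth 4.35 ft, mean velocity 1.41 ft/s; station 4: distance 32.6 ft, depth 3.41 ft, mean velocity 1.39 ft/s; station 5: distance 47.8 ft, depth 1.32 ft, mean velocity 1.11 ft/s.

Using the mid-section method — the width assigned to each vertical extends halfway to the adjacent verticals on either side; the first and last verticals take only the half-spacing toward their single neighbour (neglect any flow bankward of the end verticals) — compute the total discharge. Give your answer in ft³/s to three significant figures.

166 ft³/s

w_1 = (7.5 − 3.7)/2 = 1.9 ft; q_1 = 0.59 × 0.97 × 1.9 = 1.087 ft³/s
w_2 = (28.7 − 3.7)/2 = 12.5 ft; q_2 = 0.99 × 2.58 × 12.5 = 31.93 ft³/s
w_3 = (32.6 − 7.5)/2 = 12.55 ft; q_3 = 1.41 × 4.35 × 12.55 = 76.98 ft³/s
w_4 = (47.8 − 28.7)/2 = 9.55 ft; q_4 = 1.39 × 3.41 × 9.55 = 45.27 ft³/s
w_5 = (47.8 − 32.6)/2 = 7.6 ft; q_5 = 1.11 × 1.32 × 7.6 = 11.14 ft³/s
Q = Σ qᵢ = 166.4 ft³/s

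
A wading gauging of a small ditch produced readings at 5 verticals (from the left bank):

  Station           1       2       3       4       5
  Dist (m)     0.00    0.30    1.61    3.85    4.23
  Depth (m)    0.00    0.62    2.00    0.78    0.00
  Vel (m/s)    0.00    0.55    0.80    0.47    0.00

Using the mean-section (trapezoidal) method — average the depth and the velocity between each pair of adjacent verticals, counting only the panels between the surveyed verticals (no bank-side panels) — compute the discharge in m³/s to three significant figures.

3.20 m³/s

Panel 1-2: Δb = 0.3 m, d̄ = (0.00+0.62)/2 = 0.31, v̄ = (0.00+0.55)/2 = 0.275 → q = 0.3×0.31×0.275 = 0.02558 m³/s
Panel 2-3: Δb = 1.31 m, d̄ = (0.62+2.00)/2 = 1.31, v̄ = (0.55+0.80)/2 = 0.675 → q = 1.31×1.31×0.675 = 1.158 m³/s
Panel 3-4: Δb = 2.24 m, d̄ = (2.00+0.78)/2 = 1.39, v̄ = (0.80+0.47)/2 = 0.635 → q = 2.24×1.39×0.635 = 1.977 m³/s
Panel 4-5: Δb = 0.38 m, d̄ = (0.78+0.00)/2 = 0.39, v̄ = (0.47+0.00)/2 = 0.235 → q = 0.38×0.39×0.235 = 0.03483 m³/s
Q = Σ q = 3.196 m³/s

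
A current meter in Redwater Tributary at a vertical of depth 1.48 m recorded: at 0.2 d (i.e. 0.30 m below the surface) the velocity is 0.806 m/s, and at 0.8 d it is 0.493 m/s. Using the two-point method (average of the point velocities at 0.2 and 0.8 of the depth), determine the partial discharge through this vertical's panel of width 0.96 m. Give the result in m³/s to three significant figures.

v̄ = (0.806 + 0.493) / 2 = 0.6495 m/s
q = v̄ × d × w = 0.6495 × 1.48 × 0.96 = 0.9228 m³/s

0.923 m³/s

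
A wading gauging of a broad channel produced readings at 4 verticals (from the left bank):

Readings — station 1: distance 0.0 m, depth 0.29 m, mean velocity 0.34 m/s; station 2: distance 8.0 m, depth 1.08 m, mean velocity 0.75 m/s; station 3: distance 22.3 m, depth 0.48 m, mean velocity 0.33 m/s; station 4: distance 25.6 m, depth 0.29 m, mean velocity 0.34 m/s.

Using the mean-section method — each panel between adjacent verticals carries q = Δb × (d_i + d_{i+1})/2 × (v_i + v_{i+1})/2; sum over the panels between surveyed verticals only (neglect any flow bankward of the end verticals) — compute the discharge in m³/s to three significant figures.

Panel 1-2: Δb = 8 m, d̄ = (0.29+1.08)/2 = 0.685, v̄ = (0.34+0.75)/2 = 0.545 → q = 8×0.685×0.545 = 2.987 m³/s
Panel 2-3: Δb = 14.3 m, d̄ = (1.08+0.48)/2 = 0.78, v̄ = (0.75+0.33)/2 = 0.54 → q = 14.3×0.78×0.54 = 6.023 m³/s
Panel 3-4: Δb = 3.3 m, d̄ = (0.48+0.29)/2 = 0.385, v̄ = (0.33+0.34)/2 = 0.335 → q = 3.3×0.385×0.335 = 0.4256 m³/s
Q = Σ q = 9.435 m³/s

9.44 m³/s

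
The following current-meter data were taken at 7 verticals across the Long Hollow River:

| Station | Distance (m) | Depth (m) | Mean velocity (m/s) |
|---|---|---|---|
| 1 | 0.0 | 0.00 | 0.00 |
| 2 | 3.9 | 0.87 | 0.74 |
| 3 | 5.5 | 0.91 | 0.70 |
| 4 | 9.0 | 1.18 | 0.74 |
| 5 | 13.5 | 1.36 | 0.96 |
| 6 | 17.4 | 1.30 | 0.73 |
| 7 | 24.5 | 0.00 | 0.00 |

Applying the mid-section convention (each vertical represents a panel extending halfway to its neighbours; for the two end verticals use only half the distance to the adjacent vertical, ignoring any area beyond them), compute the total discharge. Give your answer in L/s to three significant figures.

w_2 = (5.5 − 0.0)/2 = 2.75 m; q_2 = 0.74 × 0.87 × 2.75 = 1.770 m³/s
w_3 = (9.0 − 3.9)/2 = 2.55 m; q_3 = 0.70 × 0.91 × 2.55 = 1.624 m³/s
w_4 = (13.5 − 5.5)/2 = 4 m; q_4 = 0.74 × 1.18 × 4 = 3.493 m³/s
w_5 = (17.4 − 9.0)/2 = 4.2 m; q_5 = 0.96 × 1.36 × 4.2 = 5.484 m³/s
w_6 = (24.5 − 13.5)/2 = 5.5 m; q_6 = 0.73 × 1.30 × 5.5 = 5.220 m³/s
Stations 1, 7 contribute zero (depth or velocity is 0).
Q = Σ qᵢ = 17.59 m³/s
= 17.59 × 1000 = 17590 L/s

17600 L/s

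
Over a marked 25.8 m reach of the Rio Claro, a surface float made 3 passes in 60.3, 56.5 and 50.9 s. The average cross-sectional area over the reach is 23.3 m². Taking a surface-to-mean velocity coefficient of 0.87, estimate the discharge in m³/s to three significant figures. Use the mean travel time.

t̄ = (60.3 + 56.5 + 50.9) / 3 = 55.9 s
v_surface = L / t̄ = 25.8 / 55.9 = 0.4615 m/s
v_mean = 0.87 × 0.4615 = 0.4015 m/s
Q = A × v_mean = 23.3 × 0.4015 = 9.356 m³/s

9.36 m³/s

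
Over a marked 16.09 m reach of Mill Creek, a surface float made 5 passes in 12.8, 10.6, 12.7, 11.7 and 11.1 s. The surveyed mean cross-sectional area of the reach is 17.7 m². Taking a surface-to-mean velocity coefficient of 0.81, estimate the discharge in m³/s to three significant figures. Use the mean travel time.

t̄ = (12.8 + 10.6 + 12.7 + 11.7 + 11.1) / 5 = 11.78 s
v_surface = L / t̄ = 16.09 / 11.78 = 1.366 m/s
v_mean = 0.81 × 1.366 = 1.106 m/s
Q = A × v_mean = 17.7 × 1.106 = 19.58 m³/s

19.6 m³/s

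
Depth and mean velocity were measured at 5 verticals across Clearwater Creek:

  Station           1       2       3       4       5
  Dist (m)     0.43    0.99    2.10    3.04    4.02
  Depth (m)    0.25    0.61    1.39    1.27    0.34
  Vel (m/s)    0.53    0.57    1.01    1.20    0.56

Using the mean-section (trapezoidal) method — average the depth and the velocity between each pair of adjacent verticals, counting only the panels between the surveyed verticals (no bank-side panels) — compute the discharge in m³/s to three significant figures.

Panel 1-2: Δb = 0.56 m, d̄ = (0.25+0.61)/2 = 0.43, v̄ = (0.53+0.57)/2 = 0.55 → q = 0.56×0.43×0.55 = 0.1324 m³/s
Panel 2-3: Δb = 1.11 m, d̄ = (0.61+1.39)/2 = 1, v̄ = (0.57+1.01)/2 = 0.79 → q = 1.11×1×0.79 = 0.8769 m³/s
Panel 3-4: Δb = 0.94 m, d̄ = (1.39+1.27)/2 = 1.33, v̄ = (1.01+1.20)/2 = 1.105 → q = 0.94×1.33×1.105 = 1.381 m³/s
Panel 4-5: Δb = 0.98 m, d̄ = (1.27+0.34)/2 = 0.805, v̄ = (1.20+0.56)/2 = 0.88 → q = 0.98×0.805×0.88 = 0.6942 m³/s
Q = Σ q = 3.085 m³/s

3.09 m³/s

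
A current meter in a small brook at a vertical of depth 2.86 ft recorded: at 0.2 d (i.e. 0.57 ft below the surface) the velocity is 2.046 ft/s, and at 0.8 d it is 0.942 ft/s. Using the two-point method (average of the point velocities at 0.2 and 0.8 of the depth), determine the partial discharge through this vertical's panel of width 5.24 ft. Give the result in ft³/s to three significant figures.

22.4 ft³/s

v̄ = (2.046 + 0.942) / 2 = 1.494 ft/s
q = v̄ × d × w = 1.494 × 2.86 × 5.24 = 22.39 ft³/s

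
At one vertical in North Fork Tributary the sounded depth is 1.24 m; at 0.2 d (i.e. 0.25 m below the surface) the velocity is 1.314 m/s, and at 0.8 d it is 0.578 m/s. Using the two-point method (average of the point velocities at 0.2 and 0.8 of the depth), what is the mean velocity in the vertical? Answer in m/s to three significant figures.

0.946 m/s

v̄ = (1.314 + 0.578) / 2 = 0.9460 m/s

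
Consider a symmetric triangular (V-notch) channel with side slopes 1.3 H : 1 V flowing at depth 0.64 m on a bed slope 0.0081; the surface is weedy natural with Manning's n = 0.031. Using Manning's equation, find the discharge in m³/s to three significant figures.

0.619 m³/s

A = z·y² = 1.3×0.64² = 0.5325 m²
P = 2y√(1+z²) = 2×0.64×√(1+1.3²) = 2.099 m
R = A/P = 0.5325/2.099 = 0.2536 m
Q = (1/n)·A·R^(2/3)·S^(1/2) = (1/0.031) × 0.5325 × 0.2536^(2/3) × 0.0081^(1/2) = 0.6194 m³/s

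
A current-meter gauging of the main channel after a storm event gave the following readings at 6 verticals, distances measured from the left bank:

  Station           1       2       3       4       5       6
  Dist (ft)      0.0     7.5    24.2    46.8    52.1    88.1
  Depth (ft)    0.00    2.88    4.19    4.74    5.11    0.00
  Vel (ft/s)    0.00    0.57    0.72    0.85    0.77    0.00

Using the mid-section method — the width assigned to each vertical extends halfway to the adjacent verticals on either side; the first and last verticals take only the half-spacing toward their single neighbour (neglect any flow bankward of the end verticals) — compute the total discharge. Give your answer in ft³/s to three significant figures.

217 ft³/s

w_2 = (24.2 − 0.0)/2 = 12.1 ft; q_2 = 0.57 × 2.88 × 12.1 = 19.86 ft³/s
w_3 = (46.8 − 7.5)/2 = 19.65 ft; q_3 = 0.72 × 4.19 × 19.65 = 59.28 ft³/s
w_4 = (52.1 − 24.2)/2 = 13.95 ft; q_4 = 0.85 × 4.74 × 13.95 = 56.20 ft³/s
w_5 = (88.1 − 46.8)/2 = 20.65 ft; q_5 = 0.77 × 5.11 × 20.65 = 81.25 ft³/s
Stations 1, 6 contribute zero (depth or velocity is 0).
Q = Σ qᵢ = 216.6 ft³/s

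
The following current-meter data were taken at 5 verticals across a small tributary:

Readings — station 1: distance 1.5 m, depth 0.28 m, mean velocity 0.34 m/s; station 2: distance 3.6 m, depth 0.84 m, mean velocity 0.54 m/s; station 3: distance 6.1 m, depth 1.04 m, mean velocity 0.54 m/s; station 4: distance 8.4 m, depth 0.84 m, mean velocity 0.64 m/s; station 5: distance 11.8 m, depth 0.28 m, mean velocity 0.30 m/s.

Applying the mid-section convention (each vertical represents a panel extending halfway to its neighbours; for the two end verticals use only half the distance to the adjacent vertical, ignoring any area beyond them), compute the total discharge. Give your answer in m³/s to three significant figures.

4.17 m³/s

w_1 = (3.6 − 1.5)/2 = 1.05 m; q_1 = 0.34 × 0.28 × 1.05 = 0.09996 m³/s
w_2 = (6.1 − 1.5)/2 = 2.3 m; q_2 = 0.54 × 0.84 × 2.3 = 1.043 m³/s
w_3 = (8.4 − 3.6)/2 = 2.4 m; q_3 = 0.54 × 1.04 × 2.4 = 1.348 m³/s
w_4 = (11.8 − 6.1)/2 = 2.85 m; q_4 = 0.64 × 0.84 × 2.85 = 1.532 m³/s
w_5 = (11.8 − 8.4)/2 = 1.7 m; q_5 = 0.30 × 0.28 × 1.7 = 0.1428 m³/s
Q = Σ qᵢ = 4.166 m³/s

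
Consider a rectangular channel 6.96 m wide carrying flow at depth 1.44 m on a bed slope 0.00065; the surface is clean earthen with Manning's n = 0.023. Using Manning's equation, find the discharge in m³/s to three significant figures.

11.2 m³/s

A = b·y = 6.96 × 1.44 = 10.02 m²
P = b + 2y = 6.96 + 2×1.44 = 9.840 m
R = A/P = 10.02/9.840 = 1.019 m
Q = (1/n)·A·R^(2/3)·S^(1/2) = (1/0.023) × 10.02 × 1.019^(2/3) × 0.00065^(1/2) = 11.25 m³/s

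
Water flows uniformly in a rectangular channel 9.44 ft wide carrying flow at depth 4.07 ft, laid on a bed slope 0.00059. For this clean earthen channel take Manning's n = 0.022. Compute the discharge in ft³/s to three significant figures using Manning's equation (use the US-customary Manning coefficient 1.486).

106 ft³/s

A = b·y = 9.44 × 4.07 = 38.42 ft²
P = b + 2y = 9.44 + 2×4.07 = 17.58 ft
R = A/P = 38.42/17.58 = 2.185 ft
Q = (1.486/n)·A·R^(2/3)·S^(1/2) = (1.486/0.022) × 38.42 × 2.185^(2/3) × 0.00059^(1/2) = 106.2 ft³/s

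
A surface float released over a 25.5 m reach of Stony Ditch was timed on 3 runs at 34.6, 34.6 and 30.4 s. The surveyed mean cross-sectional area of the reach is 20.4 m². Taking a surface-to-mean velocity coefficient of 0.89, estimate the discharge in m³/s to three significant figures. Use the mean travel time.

13.9 m³/s

t̄ = (34.6 + 34.6 + 30.4) / 3 = 33.2 s
v_surface = L / t̄ = 25.5 / 33.2 = 0.7681 m/s
v_mean = 0.89 × 0.7681 = 0.6836 m/s
Q = A × v_mean = 20.4 × 0.6836 = 13.95 m³/s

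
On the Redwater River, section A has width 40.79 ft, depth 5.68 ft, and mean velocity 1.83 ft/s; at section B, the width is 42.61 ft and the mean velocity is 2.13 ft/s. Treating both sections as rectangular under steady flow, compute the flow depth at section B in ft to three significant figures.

4.67 ft

Q = A₁V₁ = (40.79×5.68) × 1.83 = 424.0 ft³/s
d₂ = Q/(b₂ V₂) = 424.0/(42.61×2.13) = 4.672 ft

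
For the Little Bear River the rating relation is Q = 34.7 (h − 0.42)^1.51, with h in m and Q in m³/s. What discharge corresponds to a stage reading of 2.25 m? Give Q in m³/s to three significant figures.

86.4 m³/s

Q = 34.7 × (2.25 − 0.42)^1.51 = 34.7 × 1.83^1.51 = 86.42 m³/s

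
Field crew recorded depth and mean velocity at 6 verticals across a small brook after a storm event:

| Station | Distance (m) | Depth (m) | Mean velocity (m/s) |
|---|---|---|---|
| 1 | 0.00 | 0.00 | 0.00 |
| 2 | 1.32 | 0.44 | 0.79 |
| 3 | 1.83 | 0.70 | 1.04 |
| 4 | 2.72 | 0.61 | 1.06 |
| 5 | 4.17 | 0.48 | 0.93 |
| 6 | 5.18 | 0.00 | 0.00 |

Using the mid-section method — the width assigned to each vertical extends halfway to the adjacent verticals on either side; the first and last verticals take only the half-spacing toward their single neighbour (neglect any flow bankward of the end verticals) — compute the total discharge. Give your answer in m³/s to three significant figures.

2.13 m³/s

w_2 = (1.83 − 0.00)/2 = 0.915 m; q_2 = 0.79 × 0.44 × 0.915 = 0.3181 m³/s
w_3 = (2.72 − 1.32)/2 = 0.7 m; q_3 = 1.04 × 0.70 × 0.7 = 0.5096 m³/s
w_4 = (4.17 − 1.83)/2 = 1.17 m; q_4 = 1.06 × 0.61 × 1.17 = 0.7565 m³/s
w_5 = (5.18 − 2.72)/2 = 1.23 m; q_5 = 0.93 × 0.48 × 1.23 = 0.5491 m³/s
Stations 1, 6 contribute zero (depth or velocity is 0).
Q = Σ qᵢ = 2.133 m³/s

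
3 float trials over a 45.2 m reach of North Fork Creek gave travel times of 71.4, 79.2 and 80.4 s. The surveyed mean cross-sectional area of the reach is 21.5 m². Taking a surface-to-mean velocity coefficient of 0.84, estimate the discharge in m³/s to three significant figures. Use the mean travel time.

10.6 m³/s

t̄ = (71.4 + 79.2 + 80.4) / 3 = 77 s
v_surface = L / t̄ = 45.2 / 77 = 0.5870 m/s
v_mean = 0.84 × 0.5870 = 0.4931 m/s
Q = A × v_mean = 21.5 × 0.4931 = 10.60 m³/s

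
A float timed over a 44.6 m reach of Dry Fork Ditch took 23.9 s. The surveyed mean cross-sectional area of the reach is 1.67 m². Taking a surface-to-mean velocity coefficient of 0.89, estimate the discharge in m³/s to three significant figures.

v_surface = L / t̄ = 44.6 / 23.9 = 1.866 m/s
v_mean = 0.89 × 1.866 = 1.661 m/s
Q = A × v_mean = 1.67 × 1.661 = 2.774 m³/s

2.77 m³/s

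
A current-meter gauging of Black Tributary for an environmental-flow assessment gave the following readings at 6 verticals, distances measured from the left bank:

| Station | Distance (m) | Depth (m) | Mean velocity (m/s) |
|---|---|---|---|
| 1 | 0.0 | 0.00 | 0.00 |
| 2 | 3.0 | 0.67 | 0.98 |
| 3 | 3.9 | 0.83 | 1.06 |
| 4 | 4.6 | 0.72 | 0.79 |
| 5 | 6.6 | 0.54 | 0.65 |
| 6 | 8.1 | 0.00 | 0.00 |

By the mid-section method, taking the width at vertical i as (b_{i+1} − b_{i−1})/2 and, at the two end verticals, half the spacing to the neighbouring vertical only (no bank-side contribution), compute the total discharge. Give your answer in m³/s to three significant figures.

3.37 m³/s

w_2 = (3.9 − 0.0)/2 = 1.95 m; q_2 = 0.98 × 0.67 × 1.95 = 1.280 m³/s
w_3 = (4.6 − 3.0)/2 = 0.8 m; q_3 = 1.06 × 0.83 × 0.8 = 0.7038 m³/s
w_4 = (6.6 − 3.9)/2 = 1.35 m; q_4 = 0.79 × 0.72 × 1.35 = 0.7679 m³/s
w_5 = (8.1 − 4.6)/2 = 1.75 m; q_5 = 0.65 × 0.54 × 1.75 = 0.6143 m³/s
Stations 1, 6 contribute zero (depth or velocity is 0).
Q = Σ qᵢ = 3.366 m³/s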